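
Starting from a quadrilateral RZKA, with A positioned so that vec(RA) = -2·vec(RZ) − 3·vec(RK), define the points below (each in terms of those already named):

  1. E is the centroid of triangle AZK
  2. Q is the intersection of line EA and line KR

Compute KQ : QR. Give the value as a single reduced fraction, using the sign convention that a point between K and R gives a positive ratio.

KQ:QR = -6

Assign R = (0, 0), Z = (1, 0), K = (0, 1), A = (-2, -3) — the answer is frame-independent, so this choice is without loss of generality.
1. E is the centroid of triangle AZK ⇒ E = (-1/3, -2/3)
2. Q is the intersection of line EA and line KR ⇒ Q = (0, -1/5)
Q = K + t·(R−K) with t = 6/5, so KQ:QR = t:(1−t) = 6/5:-1/5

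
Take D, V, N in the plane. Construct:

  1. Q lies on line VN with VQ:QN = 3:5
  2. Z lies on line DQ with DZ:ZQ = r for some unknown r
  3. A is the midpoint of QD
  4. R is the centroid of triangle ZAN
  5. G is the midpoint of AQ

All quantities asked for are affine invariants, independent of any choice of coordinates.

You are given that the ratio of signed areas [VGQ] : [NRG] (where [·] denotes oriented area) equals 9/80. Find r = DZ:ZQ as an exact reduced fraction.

Work in coordinates with D = (0, 0), V = (1, 0), N = (0, 1).
1. Q lies on line VN with VQ:QN = 3:5 ⇒ Q = (5/8, 3/8)
2. With DZ:ZQ = r, write λ = r/(r+1) so Z = D + λ·(Q−D); Z is affine-linear in λ
3. A is the midpoint of QD ⇒ A = (5/16, 3/16)
4. R is the centroid of triangle ZAN ⇒ R is an affine combination of earlier points and hence also affine-linear in λ
5. G is the midpoint of AQ ⇒ G = (15/32, 9/32)
Every point depending on Z is an affine combination of Z and λ-independent points, so each such coordinate is linear in λ; the λ² term in each signed area is a multiple of (Q−D)×(Q−D) = 0, so 2·[VGQ] and 2·[NRG] are each linear in λ. Evaluating at λ=0 and λ=1:
  2·[VGQ] = -3/32,   2·[NRG] = -5/24·λ + 5/24
So [VGQ]:[NRG] = (-3/32) / (-5/24·λ + 5/24). Setting this equal to 9/80:
  -3/32 = 9/80·(-5/24·λ + 5/24)  ⇒  λ = 5
Then r = λ/(1−λ) = (5)/(-4) = -5/4. Check: with r = -5/4, Z = (25/8, 15/8) and [VGQ]:[NRG] = 9/80 as required.

r = -5/4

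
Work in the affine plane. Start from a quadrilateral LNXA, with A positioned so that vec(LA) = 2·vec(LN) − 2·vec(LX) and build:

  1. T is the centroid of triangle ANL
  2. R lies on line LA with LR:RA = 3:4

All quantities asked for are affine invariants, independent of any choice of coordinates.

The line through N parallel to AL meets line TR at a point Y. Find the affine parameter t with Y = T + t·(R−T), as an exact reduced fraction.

t = -2

Choose coordinates L = (0, 0), N = (1, 0), X = (0, 1), A = (2, -2).
1. T is the centroid of triangle ANL ⇒ T = (1, -2/3)
2. R lies on line LA with LR:RA = 3:4 ⇒ R = (6/7, -6/7)
through N parallel to AL: direction (-2, 2); meets TR at Y = (9/7, -2/7)
Y = T + t·(R−T) with t = -2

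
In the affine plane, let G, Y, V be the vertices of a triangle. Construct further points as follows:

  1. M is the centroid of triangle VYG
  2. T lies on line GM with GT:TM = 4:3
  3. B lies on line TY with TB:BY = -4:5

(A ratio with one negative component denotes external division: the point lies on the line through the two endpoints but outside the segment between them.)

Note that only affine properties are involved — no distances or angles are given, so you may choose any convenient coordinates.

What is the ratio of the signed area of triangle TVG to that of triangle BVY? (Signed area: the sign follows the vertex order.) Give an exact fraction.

[TVG]:[BVY] = -4/65

Choose coordinates G = (0, 0), Y = (1, 0), V = (0, 1).
1. M is the centroid of triangle VYG ⇒ M = (1/3, 1/3)
2. T lies on line GM with GT:TM = 4:3 ⇒ T = (4/21, 4/21)
3. B lies on line TY with TB:BY = -4:5 ⇒ B = (-64/21, 20/21)
2·[TVG] = 4/21, 2·[BVY] = -65/21
[TVG]:[BVY] = 4/21:-65/21 = -4/65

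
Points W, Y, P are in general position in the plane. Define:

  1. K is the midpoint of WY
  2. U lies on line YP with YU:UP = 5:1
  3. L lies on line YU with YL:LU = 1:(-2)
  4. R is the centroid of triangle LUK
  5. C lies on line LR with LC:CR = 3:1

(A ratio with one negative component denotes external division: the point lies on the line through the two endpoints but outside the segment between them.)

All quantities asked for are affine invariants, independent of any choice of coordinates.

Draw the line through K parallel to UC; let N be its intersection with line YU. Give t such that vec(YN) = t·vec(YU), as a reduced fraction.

t = 5

Set W = (0, 0), Y = (1, 0), P = (0, 1); any affine frame gives the same invariant.
1. K is the midpoint of WY ⇒ K = (1/2, 0)
2. U lies on line YP with YU:UP = 5:1 ⇒ U = (1/6, 5/6)
3. L lies on line YU with YL:LU = 1:(-2) ⇒ L = (11/6, -5/6)
4. R is the centroid of triangle LUK ⇒ R = (5/6, 0)
5. C lies on line LR with LC:CR = 3:1 ⇒ C = (13/12, -5/24)
through K parallel to UC: direction (11/12, -25/24); meets YU at N = (-19/6, 25/6)
N = Y + t·(U−Y) with t = 5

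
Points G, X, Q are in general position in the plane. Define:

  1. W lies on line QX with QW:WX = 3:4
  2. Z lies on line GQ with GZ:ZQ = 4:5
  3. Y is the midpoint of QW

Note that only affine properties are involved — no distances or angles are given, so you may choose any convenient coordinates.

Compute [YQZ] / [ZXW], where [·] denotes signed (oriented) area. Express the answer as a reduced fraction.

Assign G = (0, 0), X = (1, 0), Q = (0, 1) — the answer is frame-independent, so this choice is without loss of generality.
1. W lies on line QX with QW:WX = 3:4 ⇒ W = (3/7, 4/7)
2. Z lies on line GQ with GZ:ZQ = 4:5 ⇒ Z = (0, 4/9)
3. Y is the midpoint of QW ⇒ Y = (3/14, 11/14)
2·[YQZ] = 5/42, 2·[ZXW] = 20/63
[YQZ]:[ZXW] = 5/42:20/63 = 3/8

[YQZ]:[ZXW] = 3/8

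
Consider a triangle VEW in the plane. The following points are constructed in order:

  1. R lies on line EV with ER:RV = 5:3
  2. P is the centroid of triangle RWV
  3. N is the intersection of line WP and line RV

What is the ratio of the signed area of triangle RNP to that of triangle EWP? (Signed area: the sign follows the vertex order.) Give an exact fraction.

Assign V = (0, 0), E = (1, 0), W = (0, 1) — the answer is frame-independent, so this choice is without loss of generality.
1. R lies on line EV with ER:RV = 5:3 ⇒ R = (3/8, 0)
2. P is the centroid of triangle RWV ⇒ P = (1/8, 1/3)
3. N is the intersection of line WP and line RV ⇒ N = (3/16, 0)
2·[RNP] = -1/16, 2·[EWP] = 13/24
[RNP]:[EWP] = -1/16:13/24 = -3/26

[RNP]:[EWP] = -3/26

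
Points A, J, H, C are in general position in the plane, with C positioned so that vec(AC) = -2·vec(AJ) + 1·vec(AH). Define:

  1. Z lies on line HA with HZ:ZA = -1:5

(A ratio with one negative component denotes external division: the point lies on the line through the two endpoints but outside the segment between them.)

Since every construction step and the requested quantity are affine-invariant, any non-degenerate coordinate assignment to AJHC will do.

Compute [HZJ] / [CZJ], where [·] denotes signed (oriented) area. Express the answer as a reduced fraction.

Set A = (0, 0), J = (1, 0), H = (0, 1), C = (-2, 1); any affine frame gives the same invariant.
1. Z lies on line HA with HZ:ZA = -1:5 ⇒ Z = (0, 5/4)
2·[HZJ] = -1/4, 2·[CZJ] = -11/4
[HZJ]:[CZJ] = -1/4:-11/4 = 1/11

[HZJ]:[CZJ] = 1/11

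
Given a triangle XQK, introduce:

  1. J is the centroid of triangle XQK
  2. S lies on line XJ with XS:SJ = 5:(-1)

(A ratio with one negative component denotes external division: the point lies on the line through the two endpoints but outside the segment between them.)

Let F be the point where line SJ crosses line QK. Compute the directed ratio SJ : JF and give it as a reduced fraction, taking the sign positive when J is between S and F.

Work in coordinates with X = (0, 0), Q = (1, 0), K = (0, 1).
1. J is the centroid of triangle XQK ⇒ J = (1/3, 1/3)
2. S lies on line XJ with XS:SJ = 5:(-1) ⇒ S = (5/12, 5/12)
line SJ meets QK at F = (1/2, 1/2)
J = S + t·(F−S) with t = -1, so SJ:JF = -1:2

SJ:JF = -1/2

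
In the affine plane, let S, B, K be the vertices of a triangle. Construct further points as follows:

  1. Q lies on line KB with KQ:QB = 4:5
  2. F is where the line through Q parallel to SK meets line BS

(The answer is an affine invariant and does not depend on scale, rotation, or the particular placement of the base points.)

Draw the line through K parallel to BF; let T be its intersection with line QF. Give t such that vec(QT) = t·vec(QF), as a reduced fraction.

t = -4/5

Choose coordinates S = (0, 0), B = (1, 0), K = (0, 1).
1. Q lies on line KB with KQ:QB = 4:5 ⇒ Q = (4/9, 5/9)
2. F is where the line through Q parallel to SK meets line BS ⇒ F = (4/9, 0)
through K parallel to BF: direction (-5/9, 0); meets QF at T = (4/9, 1)
T = Q + t·(F−Q) with t = -4/5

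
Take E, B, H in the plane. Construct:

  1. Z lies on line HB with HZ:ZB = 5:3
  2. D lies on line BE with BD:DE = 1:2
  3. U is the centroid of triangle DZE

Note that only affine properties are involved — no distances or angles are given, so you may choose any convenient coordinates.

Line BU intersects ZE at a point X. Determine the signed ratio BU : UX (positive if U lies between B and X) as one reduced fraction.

Choose coordinates E = (0, 0), B = (1, 0), H = (0, 1).
1. Z lies on line HB with HZ:ZB = 5:3 ⇒ Z = (5/8, 3/8)
2. D lies on line BE with BD:DE = 1:2 ⇒ D = (2/3, 0)
3. U is the centroid of triangle DZE ⇒ U = (31/72, 1/8)
line BU meets ZE at X = (15/56, 9/56)
U = B + t·(X−B) with t = 7/9, so BU:UX = 7/9:2/9

BU:UX = 7/2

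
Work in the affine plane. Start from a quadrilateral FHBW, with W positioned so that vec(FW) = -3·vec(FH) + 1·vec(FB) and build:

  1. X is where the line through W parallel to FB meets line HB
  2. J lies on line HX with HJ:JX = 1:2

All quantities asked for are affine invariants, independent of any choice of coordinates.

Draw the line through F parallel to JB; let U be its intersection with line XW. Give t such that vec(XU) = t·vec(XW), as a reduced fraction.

Assign F = (0, 0), H = (1, 0), B = (0, 1), W = (-3, 1) — the answer is frame-independent, so this choice is without loss of generality.
1. X is where the line through W parallel to FB meets line HB ⇒ X = (-3, 4)
2. J lies on line HX with HJ:JX = 1:2 ⇒ J = (-1/3, 4/3)
through F parallel to JB: direction (1/3, -1/3); meets XW at U = (-3, 3)
U = X + t·(W−X) with t = 1/3

t = 1/3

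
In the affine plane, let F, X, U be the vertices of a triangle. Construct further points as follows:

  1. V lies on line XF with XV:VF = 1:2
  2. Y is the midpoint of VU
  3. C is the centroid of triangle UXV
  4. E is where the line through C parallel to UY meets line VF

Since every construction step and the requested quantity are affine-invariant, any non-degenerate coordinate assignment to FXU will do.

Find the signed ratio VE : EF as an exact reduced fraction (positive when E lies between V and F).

VE:EF = -1/7

Set F = (0, 0), X = (1, 0), U = (0, 1); any affine frame gives the same invariant.
1. V lies on line XF with XV:VF = 1:2 ⇒ V = (2/3, 0)
2. Y is the midpoint of VU ⇒ Y = (1/3, 1/2)
3. C is the centroid of triangle UXV ⇒ C = (5/9, 1/3)
4. E is where the line through C parallel to UY meets line VF ⇒ E = (7/9, 0)
E = V + t·(F−V) with t = -1/6, so VE:EF = t:(1−t) = -1/6:7/6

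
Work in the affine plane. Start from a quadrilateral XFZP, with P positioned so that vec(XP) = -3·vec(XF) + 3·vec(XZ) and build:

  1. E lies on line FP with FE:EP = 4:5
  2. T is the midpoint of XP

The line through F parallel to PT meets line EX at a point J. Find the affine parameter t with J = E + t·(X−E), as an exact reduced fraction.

t = -4/5

Work in coordinates with X = (0, 0), F = (1, 0), Z = (0, 1), P = (-3, 3).
1. E lies on line FP with FE:EP = 4:5 ⇒ E = (-7/9, 4/3)
2. T is the midpoint of XP ⇒ T = (-3/2, 3/2)
through F parallel to PT: direction (3/2, -3/2); meets EX at J = (-7/5, 12/5)
J = E + t·(X−E) with t = -4/5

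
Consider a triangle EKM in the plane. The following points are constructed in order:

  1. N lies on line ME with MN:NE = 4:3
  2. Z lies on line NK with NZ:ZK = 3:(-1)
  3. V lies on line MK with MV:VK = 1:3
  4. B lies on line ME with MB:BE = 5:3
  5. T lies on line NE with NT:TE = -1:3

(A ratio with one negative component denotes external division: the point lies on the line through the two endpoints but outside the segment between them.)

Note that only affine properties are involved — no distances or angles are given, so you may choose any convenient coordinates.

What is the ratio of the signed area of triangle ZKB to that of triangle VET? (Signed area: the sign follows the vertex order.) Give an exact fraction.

Set E = (0, 0), K = (1, 0), M = (0, 1); any affine frame gives the same invariant.
1. N lies on line ME with MN:NE = 4:3 ⇒ N = (0, 3/7)
2. Z lies on line NK with NZ:ZK = 3:(-1) ⇒ Z = (3/2, -3/14)
3. V lies on line MK with MV:VK = 1:3 ⇒ V = (1/4, 3/4)
4. B lies on line ME with MB:BE = 5:3 ⇒ B = (0, 3/8)
5. T lies on line NE with NT:TE = -1:3 ⇒ T = (0, 9/14)
2·[ZKB] = 3/112, 2·[VET] = -9/56
[ZKB]:[VET] = 3/112:-9/56 = -1/6

[ZKB]:[VET] = -1/6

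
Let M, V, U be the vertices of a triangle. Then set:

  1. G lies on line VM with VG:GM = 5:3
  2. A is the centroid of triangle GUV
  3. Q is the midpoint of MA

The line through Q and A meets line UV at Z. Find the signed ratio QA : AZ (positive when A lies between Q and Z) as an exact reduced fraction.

Choose coordinates M = (0, 0), V = (1, 0), U = (0, 1).
1. G lies on line VM with VG:GM = 5:3 ⇒ G = (3/8, 0)
2. A is the centroid of triangle GUV ⇒ A = (11/24, 1/3)
3. Q is the midpoint of MA ⇒ Q = (11/48, 1/6)
line QA meets UV at Z = (11/19, 8/19)
A = Q + t·(Z−Q) with t = 19/29, so QA:AZ = 19/29:10/29

QA:AZ = 19/10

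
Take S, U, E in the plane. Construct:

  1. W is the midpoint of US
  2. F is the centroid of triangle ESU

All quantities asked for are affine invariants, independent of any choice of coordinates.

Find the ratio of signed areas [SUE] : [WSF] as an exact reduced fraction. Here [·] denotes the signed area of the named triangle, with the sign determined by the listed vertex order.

Work in coordinates with S = (0, 0), U = (1, 0), E = (0, 1).
1. W is the midpoint of US ⇒ W = (1/2, 0)
2. F is the centroid of triangle ESU ⇒ F = (1/3, 1/3)
2·[SUE] = 1, 2·[WSF] = -1/6
[SUE]:[WSF] = 1:-1/6 = -6

[SUE]:[WSF] = -6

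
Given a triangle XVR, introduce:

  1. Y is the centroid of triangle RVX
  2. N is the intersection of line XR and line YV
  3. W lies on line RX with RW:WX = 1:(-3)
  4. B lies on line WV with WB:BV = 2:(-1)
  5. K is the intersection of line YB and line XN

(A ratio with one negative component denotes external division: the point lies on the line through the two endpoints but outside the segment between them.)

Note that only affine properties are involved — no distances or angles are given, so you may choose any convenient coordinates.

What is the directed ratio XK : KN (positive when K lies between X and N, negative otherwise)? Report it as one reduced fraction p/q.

Assign X = (0, 0), V = (1, 0), R = (0, 1) — the answer is frame-independent, so this choice is without loss of generality.
1. Y is the centroid of triangle RVX ⇒ Y = (1/3, 1/3)
2. N is the intersection of line XR and line YV ⇒ N = (0, 1/2)
3. W lies on line RX with RW:WX = 1:(-3) ⇒ W = (0, 3/2)
4. B lies on line WV with WB:BV = 2:(-1) ⇒ B = (2, -3/2)
5. K is the intersection of line YB and line XN ⇒ K = (0, 7/10)
K = X + t·(N−X) with t = 7/5, so XK:KN = t:(1−t) = 7/5:-2/5

XK:KN = -7/2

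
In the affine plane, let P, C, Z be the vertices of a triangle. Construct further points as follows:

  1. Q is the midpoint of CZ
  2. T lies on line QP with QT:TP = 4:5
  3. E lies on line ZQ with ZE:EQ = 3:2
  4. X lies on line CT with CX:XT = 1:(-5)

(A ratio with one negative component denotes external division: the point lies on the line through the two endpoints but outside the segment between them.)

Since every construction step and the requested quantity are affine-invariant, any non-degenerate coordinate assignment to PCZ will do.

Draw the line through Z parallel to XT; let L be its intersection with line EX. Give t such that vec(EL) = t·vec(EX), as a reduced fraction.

Assign P = (0, 0), C = (1, 0), Z = (0, 1) — the answer is frame-independent, so this choice is without loss of generality.
1. Q is the midpoint of CZ ⇒ Q = (1/2, 1/2)
2. T lies on line QP with QT:TP = 4:5 ⇒ T = (5/18, 5/18)
3. E lies on line ZQ with ZE:EQ = 3:2 ⇒ E = (3/10, 7/10)
4. X lies on line CT with CX:XT = 1:(-5) ⇒ X = (85/72, -5/72)
through Z parallel to XT: direction (-65/72, 25/72); meets EX at L = (-13/168, 173/168)
L = E + t·(X−E) with t = -3/7

t = -3/7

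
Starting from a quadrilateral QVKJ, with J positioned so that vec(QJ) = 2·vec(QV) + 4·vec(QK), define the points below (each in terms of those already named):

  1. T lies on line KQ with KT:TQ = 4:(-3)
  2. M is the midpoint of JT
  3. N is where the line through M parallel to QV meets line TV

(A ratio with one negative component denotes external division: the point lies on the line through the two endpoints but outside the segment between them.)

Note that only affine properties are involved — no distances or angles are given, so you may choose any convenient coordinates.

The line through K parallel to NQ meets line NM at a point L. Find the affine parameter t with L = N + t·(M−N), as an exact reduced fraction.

Assign Q = (0, 0), V = (1, 0), K = (0, 1), J = (2, 4) — the answer is frame-independent, so this choice is without loss of generality.
1. T lies on line KQ with KT:TQ = 4:(-3) ⇒ T = (0, -3)
2. M is the midpoint of JT ⇒ M = (1, 1/2)
3. N is where the line through M parallel to QV meets line TV ⇒ N = (7/6, 1/2)
through K parallel to NQ: direction (-7/6, -1/2); meets NM at L = (-7/6, 1/2)
L = N + t·(M−N) with t = 14

t = 14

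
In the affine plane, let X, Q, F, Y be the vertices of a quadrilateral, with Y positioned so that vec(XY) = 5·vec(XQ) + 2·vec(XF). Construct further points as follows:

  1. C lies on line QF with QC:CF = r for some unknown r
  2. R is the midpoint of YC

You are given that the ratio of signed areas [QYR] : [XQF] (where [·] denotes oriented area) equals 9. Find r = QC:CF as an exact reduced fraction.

r = -3/2

Work in coordinates with X = (0, 0), Q = (1, 0), F = (0, 1), Y = (5, 2).
1. With QC:CF = r, write λ = r/(r+1) so C = Q + λ·(F−Q); C is affine-linear in λ
2. R is the midpoint of YC ⇒ R is an affine combination of earlier points and hence also affine-linear in λ
Every point depending on C is an affine combination of C and λ-independent points, so each such coordinate is linear in λ; the λ² term in each signed area is a multiple of (F−Q)×(F−Q) = 0, so 2·[QYR] and 2·[XQF] are each linear in λ. Evaluating at λ=0 and λ=1:
  2·[QYR] = 3·λ,   2·[XQF] = 1
So [QYR]:[XQF] = (3·λ) / (1). Setting this equal to 9:
  3·λ = 9·(1)  ⇒  λ = 3
Then r = λ/(1−λ) = (3)/(-2) = -3/2. Check: with r = -3/2, C = (-2, 3) and [QYR]:[XQF] = 9 as required.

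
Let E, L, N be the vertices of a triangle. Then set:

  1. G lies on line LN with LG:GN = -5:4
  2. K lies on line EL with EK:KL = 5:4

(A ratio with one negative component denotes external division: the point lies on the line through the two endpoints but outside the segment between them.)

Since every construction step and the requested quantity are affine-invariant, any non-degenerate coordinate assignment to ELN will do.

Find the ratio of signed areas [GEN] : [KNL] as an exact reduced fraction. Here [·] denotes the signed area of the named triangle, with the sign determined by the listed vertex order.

Set E = (0, 0), L = (1, 0), N = (0, 1); any affine frame gives the same invariant.
1. G lies on line LN with LG:GN = -5:4 ⇒ G = (-4, 5)
2. K lies on line EL with EK:KL = 5:4 ⇒ K = (5/9, 0)
2·[GEN] = 4, 2·[KNL] = -4/9
[GEN]:[KNL] = 4:-4/9 = -9

[GEN]:[KNL] = -9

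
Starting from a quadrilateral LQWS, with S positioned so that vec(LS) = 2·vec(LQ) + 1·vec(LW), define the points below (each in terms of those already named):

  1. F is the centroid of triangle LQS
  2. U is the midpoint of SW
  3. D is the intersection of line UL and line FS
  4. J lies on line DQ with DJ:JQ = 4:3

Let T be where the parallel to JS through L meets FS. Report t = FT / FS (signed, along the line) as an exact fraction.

t = -17/4

Choose coordinates L = (0, 0), Q = (1, 0), W = (0, 1), S = (2, 1).
1. F is the centroid of triangle LQS ⇒ F = (1, 1/3)
2. U is the midpoint of SW ⇒ U = (1, 1)
3. D is the intersection of line UL and line FS ⇒ D = (-1, -1)
4. J lies on line DQ with DJ:JQ = 4:3 ⇒ J = (1/7, -3/7)
through L parallel to JS: direction (13/7, 10/7); meets FS at T = (-13/4, -5/2)
T = F + t·(S−F) with t = -17/4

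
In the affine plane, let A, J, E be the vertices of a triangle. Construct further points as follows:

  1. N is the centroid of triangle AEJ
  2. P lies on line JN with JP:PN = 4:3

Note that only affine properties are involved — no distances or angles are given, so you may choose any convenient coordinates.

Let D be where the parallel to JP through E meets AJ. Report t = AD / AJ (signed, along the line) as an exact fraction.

Work in coordinates with A = (0, 0), J = (1, 0), E = (0, 1).
1. N is the centroid of triangle AEJ ⇒ N = (1/3, 1/3)
2. P lies on line JN with JP:PN = 4:3 ⇒ P = (13/21, 4/21)
through E parallel to JP: direction (-8/21, 4/21); meets AJ at D = (2, 0)
D = A + t·(J−A) with t = 2

t = 2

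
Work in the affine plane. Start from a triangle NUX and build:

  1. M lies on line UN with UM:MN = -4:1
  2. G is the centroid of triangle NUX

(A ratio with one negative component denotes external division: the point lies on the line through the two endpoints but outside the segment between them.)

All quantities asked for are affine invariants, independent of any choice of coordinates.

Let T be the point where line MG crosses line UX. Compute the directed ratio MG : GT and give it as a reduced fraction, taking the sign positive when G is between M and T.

MG:GT = 3

Choose coordinates N = (0, 0), U = (1, 0), X = (0, 1).
1. M lies on line UN with UM:MN = -4:1 ⇒ M = (-1/3, 0)
2. G is the centroid of triangle NUX ⇒ G = (1/3, 1/3)
line MG meets UX at T = (5/9, 4/9)
G = M + t·(T−M) with t = 3/4, so MG:GT = 3/4:1/4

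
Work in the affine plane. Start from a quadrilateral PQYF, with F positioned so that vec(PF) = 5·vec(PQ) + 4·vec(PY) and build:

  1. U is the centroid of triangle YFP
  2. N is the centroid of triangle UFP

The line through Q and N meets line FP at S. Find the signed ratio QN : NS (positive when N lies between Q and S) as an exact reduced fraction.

QN:NS = -41/5

Assign P = (0, 0), Q = (1, 0), Y = (0, 1), F = (5, 4) — the answer is frame-independent, so this choice is without loss of generality.
1. U is the centroid of triangle YFP ⇒ U = (5/3, 5/3)
2. N is the centroid of triangle UFP ⇒ N = (20/9, 17/9)
line QN meets FP at S = (85/41, 68/41)
N = Q + t·(S−Q) with t = 41/36, so QN:NS = 41/36:-5/36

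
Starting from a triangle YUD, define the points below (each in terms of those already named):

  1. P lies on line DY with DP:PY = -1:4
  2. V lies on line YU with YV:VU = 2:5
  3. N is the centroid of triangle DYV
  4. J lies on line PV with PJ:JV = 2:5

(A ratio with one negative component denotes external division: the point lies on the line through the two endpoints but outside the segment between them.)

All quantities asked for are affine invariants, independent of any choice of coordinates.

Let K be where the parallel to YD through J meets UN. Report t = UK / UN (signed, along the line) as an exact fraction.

Work in coordinates with Y = (0, 0), U = (1, 0), D = (0, 1).
1. P lies on line DY with DP:PY = -1:4 ⇒ P = (0, 4/3)
2. V lies on line YU with YV:VU = 2:5 ⇒ V = (2/7, 0)
3. N is the centroid of triangle DYV ⇒ N = (2/21, 1/3)
4. J lies on line PV with PJ:JV = 2:5 ⇒ J = (4/49, 20/21)
through J parallel to YD: direction (0, 1); meets UN at K = (4/49, 45/133)
K = U + t·(N−U) with t = 135/133

t = 135/133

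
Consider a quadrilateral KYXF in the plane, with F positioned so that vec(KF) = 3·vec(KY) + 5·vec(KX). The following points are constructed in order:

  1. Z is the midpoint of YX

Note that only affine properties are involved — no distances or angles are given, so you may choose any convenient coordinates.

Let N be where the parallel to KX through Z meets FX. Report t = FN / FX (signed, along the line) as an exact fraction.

Choose coordinates K = (0, 0), Y = (1, 0), X = (0, 1), F = (3, 5).
1. Z is the midpoint of YX ⇒ Z = (1/2, 1/2)
through Z parallel to KX: direction (0, 1); meets FX at N = (1/2, 5/3)
N = F + t·(X−F) with t = 5/6

t = 5/6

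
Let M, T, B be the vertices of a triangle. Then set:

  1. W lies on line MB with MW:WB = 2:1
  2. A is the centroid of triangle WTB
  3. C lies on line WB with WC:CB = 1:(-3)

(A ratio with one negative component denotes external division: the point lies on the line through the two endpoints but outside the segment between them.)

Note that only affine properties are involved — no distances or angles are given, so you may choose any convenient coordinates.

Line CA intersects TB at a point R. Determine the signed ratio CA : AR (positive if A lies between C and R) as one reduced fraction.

CA:AR = 7/2

Set M = (0, 0), T = (1, 0), B = (0, 1); any affine frame gives the same invariant.
1. W lies on line MB with MW:WB = 2:1 ⇒ W = (0, 2/3)
2. A is the centroid of triangle WTB ⇒ A = (1/3, 5/9)
3. C lies on line WB with WC:CB = 1:(-3) ⇒ C = (0, 1/2)
line CA meets TB at R = (3/7, 4/7)
A = C + t·(R−C) with t = 7/9, so CA:AR = 7/9:2/9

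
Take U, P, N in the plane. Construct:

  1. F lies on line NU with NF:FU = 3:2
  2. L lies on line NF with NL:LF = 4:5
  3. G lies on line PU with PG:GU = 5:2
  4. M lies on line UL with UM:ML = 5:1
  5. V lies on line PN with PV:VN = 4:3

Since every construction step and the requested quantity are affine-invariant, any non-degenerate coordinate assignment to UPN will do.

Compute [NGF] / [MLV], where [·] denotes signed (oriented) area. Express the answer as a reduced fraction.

Work in coordinates with U = (0, 0), P = (1, 0), N = (0, 1).
1. F lies on line NU with NF:FU = 3:2 ⇒ F = (0, 2/5)
2. L lies on line NF with NL:LF = 4:5 ⇒ L = (0, 11/15)
3. G lies on line PU with PG:GU = 5:2 ⇒ G = (2/7, 0)
4. M lies on line UL with UM:ML = 5:1 ⇒ M = (0, 11/18)
5. V lies on line PN with PV:VN = 4:3 ⇒ V = (3/7, 4/7)
2·[NGF] = -6/35, 2·[MLV] = -11/210
[NGF]:[MLV] = -6/35:-11/210 = 36/11

[NGF]:[MLV] = 36/11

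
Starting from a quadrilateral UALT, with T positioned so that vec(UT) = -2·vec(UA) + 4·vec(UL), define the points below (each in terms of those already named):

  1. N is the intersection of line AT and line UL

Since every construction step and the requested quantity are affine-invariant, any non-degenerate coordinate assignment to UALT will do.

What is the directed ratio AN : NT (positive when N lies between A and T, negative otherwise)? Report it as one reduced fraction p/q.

Choose coordinates U = (0, 0), A = (1, 0), L = (0, 1), T = (-2, 4).
1. N is the intersection of line AT and line UL ⇒ N = (0, 4/3)
N = A + t·(T−A) with t = 1/3, so AN:NT = t:(1−t) = 1/3:2/3

AN:NT = 1/2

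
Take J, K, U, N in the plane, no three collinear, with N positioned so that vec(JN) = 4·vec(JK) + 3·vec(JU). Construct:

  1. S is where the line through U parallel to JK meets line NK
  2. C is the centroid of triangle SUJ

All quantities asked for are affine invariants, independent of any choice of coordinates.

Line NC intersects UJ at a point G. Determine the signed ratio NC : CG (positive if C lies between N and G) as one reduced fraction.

Work in coordinates with J = (0, 0), K = (1, 0), U = (0, 1), N = (4, 3).
1. S is where the line through U parallel to JK meets line NK ⇒ S = (2, 1)
2. C is the centroid of triangle SUJ ⇒ C = (2/3, 2/3)
line NC meets UJ at G = (0, 1/5)
C = N + t·(G−N) with t = 5/6, so NC:CG = 5/6:1/6

NC:CG = 5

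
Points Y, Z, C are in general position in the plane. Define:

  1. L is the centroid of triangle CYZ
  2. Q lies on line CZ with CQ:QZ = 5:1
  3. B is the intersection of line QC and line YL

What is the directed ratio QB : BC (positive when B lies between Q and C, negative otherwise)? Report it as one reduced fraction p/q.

QB:BC = 2/3

Set Y = (0, 0), Z = (1, 0), C = (0, 1); any affine frame gives the same invariant.
1. L is the centroid of triangle CYZ ⇒ L = (1/3, 1/3)
2. Q lies on line CZ with CQ:QZ = 5:1 ⇒ Q = (5/6, 1/6)
3. B is the intersection of line QC and line YL ⇒ B = (1/2, 1/2)
B = Q + t·(C−Q) with t = 2/5, so QB:BC = t:(1−t) = 2/5:3/5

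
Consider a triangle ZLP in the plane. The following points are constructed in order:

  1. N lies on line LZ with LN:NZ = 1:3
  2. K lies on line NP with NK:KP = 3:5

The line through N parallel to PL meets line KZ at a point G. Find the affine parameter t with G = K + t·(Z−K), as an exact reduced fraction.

Choose coordinates Z = (0, 0), L = (1, 0), P = (0, 1).
1. N lies on line LZ with LN:NZ = 1:3 ⇒ N = (3/4, 0)
2. K lies on line NP with NK:KP = 3:5 ⇒ K = (15/32, 3/8)
through N parallel to PL: direction (1, -1); meets KZ at G = (5/12, 1/3)
G = K + t·(Z−K) with t = 1/9

t = 1/9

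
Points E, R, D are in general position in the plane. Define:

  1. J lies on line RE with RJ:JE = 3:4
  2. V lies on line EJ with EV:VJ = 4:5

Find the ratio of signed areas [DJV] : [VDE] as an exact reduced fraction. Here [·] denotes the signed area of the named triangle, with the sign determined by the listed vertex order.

[DJV]:[VDE] = -5/4

Assign E = (0, 0), R = (1, 0), D = (0, 1) — the answer is frame-independent, so this choice is without loss of generality.
1. J lies on line RE with RJ:JE = 3:4 ⇒ J = (4/7, 0)
2. V lies on line EJ with EV:VJ = 4:5 ⇒ V = (16/63, 0)
2·[DJV] = -20/63, 2·[VDE] = 16/63
[DJV]:[VDE] = -20/63:16/63 = -5/4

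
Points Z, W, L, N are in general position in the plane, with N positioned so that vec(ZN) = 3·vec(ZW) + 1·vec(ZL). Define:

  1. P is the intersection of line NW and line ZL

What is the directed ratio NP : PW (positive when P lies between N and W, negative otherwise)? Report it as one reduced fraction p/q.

NP:PW = -3

Assign Z = (0, 0), W = (1, 0), L = (0, 1), N = (3, 1) — the answer is frame-independent, so this choice is without loss of generality.
1. P is the intersection of line NW and line ZL ⇒ P = (0, -1/2)
P = N + t·(W−N) with t = 3/2, so NP:PW = t:(1−t) = 3/2:-1/2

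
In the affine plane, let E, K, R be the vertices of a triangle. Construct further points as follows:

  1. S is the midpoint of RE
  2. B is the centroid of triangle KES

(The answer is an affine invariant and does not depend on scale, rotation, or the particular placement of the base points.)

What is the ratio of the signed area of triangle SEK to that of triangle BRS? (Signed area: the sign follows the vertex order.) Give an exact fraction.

[SEK]:[BRS] = 3

Set E = (0, 0), K = (1, 0), R = (0, 1); any affine frame gives the same invariant.
1. S is the midpoint of RE ⇒ S = (0, 1/2)
2. B is the centroid of triangle KES ⇒ B = (1/3, 1/6)
2·[SEK] = 1/2, 2·[BRS] = 1/6
[SEK]:[BRS] = 1/2:1/6 = 3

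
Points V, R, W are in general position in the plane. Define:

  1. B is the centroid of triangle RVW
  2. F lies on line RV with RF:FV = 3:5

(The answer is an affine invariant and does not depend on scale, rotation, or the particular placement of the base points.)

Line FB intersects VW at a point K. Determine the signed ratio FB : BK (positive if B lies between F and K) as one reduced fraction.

Work in coordinates with V = (0, 0), R = (1, 0), W = (0, 1).
1. B is the centroid of triangle RVW ⇒ B = (1/3, 1/3)
2. F lies on line RV with RF:FV = 3:5 ⇒ F = (5/8, 0)
line FB meets VW at K = (0, 5/7)
B = F + t·(K−F) with t = 7/15, so FB:BK = 7/15:8/15

FB:BK = 7/8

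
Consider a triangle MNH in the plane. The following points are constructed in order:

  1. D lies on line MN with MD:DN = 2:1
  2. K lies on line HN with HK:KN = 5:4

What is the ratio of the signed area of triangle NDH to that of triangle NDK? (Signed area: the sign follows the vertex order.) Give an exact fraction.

Assign M = (0, 0), N = (1, 0), H = (0, 1) — the answer is frame-independent, so this choice is without loss of generality.
1. D lies on line MN with MD:DN = 2:1 ⇒ D = (2/3, 0)
2. K lies on line HN with HK:KN = 5:4 ⇒ K = (5/9, 4/9)
2·[NDH] = -1/3, 2·[NDK] = -4/27
[NDH]:[NDK] = -1/3:-4/27 = 9/4

[NDH]:[NDK] = 9/4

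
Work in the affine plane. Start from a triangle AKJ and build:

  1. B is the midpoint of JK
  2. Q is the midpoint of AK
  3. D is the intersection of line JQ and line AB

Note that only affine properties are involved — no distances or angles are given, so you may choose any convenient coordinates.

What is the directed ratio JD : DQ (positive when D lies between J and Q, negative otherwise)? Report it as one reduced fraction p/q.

Set A = (0, 0), K = (1, 0), J = (0, 1); any affine frame gives the same invariant.
1. B is the midpoint of JK ⇒ B = (1/2, 1/2)
2. Q is the midpoint of AK ⇒ Q = (1/2, 0)
3. D is the intersection of line JQ and line AB ⇒ D = (1/3, 1/3)
D = J + t·(Q−J) with t = 2/3, so JD:DQ = t:(1−t) = 2/3:1/3

JD:DQ = 2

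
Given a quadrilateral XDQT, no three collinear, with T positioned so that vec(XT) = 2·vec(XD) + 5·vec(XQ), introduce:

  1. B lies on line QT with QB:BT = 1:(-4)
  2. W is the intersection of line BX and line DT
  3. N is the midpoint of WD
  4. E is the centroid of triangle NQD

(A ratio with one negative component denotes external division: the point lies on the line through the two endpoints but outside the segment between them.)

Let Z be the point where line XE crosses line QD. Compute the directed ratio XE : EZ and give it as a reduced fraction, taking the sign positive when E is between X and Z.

XE:EZ = -10

Assign X = (0, 0), D = (1, 0), Q = (0, 1), T = (2, 5) — the answer is frame-independent, so this choice is without loss of generality.
1. B lies on line QT with QB:BT = 1:(-4) ⇒ B = (-2/3, -1/3)
2. W is the intersection of line BX and line DT ⇒ W = (10/9, 5/9)
3. N is the midpoint of WD ⇒ N = (19/18, 5/18)
4. E is the centroid of triangle NQD ⇒ E = (37/54, 23/54)
line XE meets QD at Z = (37/60, 23/60)
E = X + t·(Z−X) with t = 10/9, so XE:EZ = 10/9:-1/9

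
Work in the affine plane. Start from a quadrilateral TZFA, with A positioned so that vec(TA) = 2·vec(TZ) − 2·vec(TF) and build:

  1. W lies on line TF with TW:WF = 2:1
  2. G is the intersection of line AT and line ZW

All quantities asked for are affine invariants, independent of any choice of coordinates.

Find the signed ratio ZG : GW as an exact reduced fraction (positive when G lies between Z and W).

ZG:GW = -3/2

Assign T = (0, 0), Z = (1, 0), F = (0, 1), A = (2, -2) — the answer is frame-independent, so this choice is without loss of generality.
1. W lies on line TF with TW:WF = 2:1 ⇒ W = (0, 2/3)
2. G is the intersection of line AT and line ZW ⇒ G = (-2, 2)
G = Z + t·(W−Z) with t = 3, so ZG:GW = t:(1−t) = 3:-2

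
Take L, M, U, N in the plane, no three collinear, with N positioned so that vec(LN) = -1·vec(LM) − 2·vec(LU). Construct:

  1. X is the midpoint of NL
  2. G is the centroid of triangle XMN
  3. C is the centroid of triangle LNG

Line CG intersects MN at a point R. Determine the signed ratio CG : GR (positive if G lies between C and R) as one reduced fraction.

CG:GR = 4/3

Assign L = (0, 0), M = (1, 0), U = (0, 1), N = (-1, -2) — the answer is frame-independent, so this choice is without loss of generality.
1. X is the midpoint of NL ⇒ X = (-1/2, -1)
2. G is the centroid of triangle XMN ⇒ G = (-1/6, -1)
3. C is the centroid of triangle LNG ⇒ C = (-7/18, -1)
line CG meets MN at R = (0, -1)
G = C + t·(R−C) with t = 4/7, so CG:GR = 4/7:3/7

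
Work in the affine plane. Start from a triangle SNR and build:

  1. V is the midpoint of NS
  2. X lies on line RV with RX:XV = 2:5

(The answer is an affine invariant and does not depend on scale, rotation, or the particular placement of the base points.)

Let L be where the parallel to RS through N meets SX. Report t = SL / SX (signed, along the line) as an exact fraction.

t = 7

Work in coordinates with S = (0, 0), N = (1, 0), R = (0, 1).
1. V is the midpoint of NS ⇒ V = (1/2, 0)
2. X lies on line RV with RX:XV = 2:5 ⇒ X = (1/7, 5/7)
through N parallel to RS: direction (0, -1); meets SX at L = (1, 5)
L = S + t·(X−S) with t = 7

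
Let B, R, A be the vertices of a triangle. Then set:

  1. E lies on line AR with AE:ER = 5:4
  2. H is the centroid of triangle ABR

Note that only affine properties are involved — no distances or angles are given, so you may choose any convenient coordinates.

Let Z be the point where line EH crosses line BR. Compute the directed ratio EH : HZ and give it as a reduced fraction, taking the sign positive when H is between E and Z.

EH:HZ = 1/3

Choose coordinates B = (0, 0), R = (1, 0), A = (0, 1).
1. E lies on line AR with AE:ER = 5:4 ⇒ E = (5/9, 4/9)
2. H is the centroid of triangle ABR ⇒ H = (1/3, 1/3)
line EH meets BR at Z = (-1/3, 0)
H = E + t·(Z−E) with t = 1/4, so EH:HZ = 1/4:3/4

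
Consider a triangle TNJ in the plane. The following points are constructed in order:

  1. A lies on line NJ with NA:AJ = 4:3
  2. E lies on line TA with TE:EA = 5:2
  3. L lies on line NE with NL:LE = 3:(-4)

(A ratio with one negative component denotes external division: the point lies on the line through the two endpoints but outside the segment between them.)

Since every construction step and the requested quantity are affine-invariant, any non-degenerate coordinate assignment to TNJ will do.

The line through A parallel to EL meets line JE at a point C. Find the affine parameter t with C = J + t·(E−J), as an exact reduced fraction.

t = 3/7

Choose coordinates T = (0, 0), N = (1, 0), J = (0, 1).
1. A lies on line NJ with NA:AJ = 4:3 ⇒ A = (3/7, 4/7)
2. E lies on line TA with TE:EA = 5:2 ⇒ E = (15/49, 20/49)
3. L lies on line NE with NL:LE = 3:(-4) ⇒ L = (151/49, -60/49)
through A parallel to EL: direction (136/49, -80/49); meets JE at C = (45/343, 256/343)
C = J + t·(E−J) with t = 3/7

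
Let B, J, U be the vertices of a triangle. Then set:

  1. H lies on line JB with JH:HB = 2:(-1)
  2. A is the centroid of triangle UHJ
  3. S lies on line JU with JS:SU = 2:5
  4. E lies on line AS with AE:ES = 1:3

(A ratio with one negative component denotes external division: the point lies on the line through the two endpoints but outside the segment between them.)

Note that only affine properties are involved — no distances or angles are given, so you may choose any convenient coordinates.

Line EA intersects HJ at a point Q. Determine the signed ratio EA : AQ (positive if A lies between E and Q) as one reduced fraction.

EA:AQ = -1/28

Choose coordinates B = (0, 0), J = (1, 0), U = (0, 1).
1. H lies on line JB with JH:HB = 2:(-1) ⇒ H = (-1, 0)
2. A is the centroid of triangle UHJ ⇒ A = (0, 1/3)
3. S lies on line JU with JS:SU = 2:5 ⇒ S = (5/7, 2/7)
4. E lies on line AS with AE:ES = 1:3 ⇒ E = (5/28, 9/28)
line EA meets HJ at Q = (5, 0)
A = E + t·(Q−E) with t = -1/27, so EA:AQ = -1/27:28/27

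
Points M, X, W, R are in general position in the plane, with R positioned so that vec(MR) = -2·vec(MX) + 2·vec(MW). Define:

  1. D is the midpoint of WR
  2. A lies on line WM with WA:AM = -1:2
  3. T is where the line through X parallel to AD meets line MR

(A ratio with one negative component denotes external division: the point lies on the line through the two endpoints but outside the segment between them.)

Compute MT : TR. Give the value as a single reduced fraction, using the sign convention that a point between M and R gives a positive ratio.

MT:TR = -1/7

Set M = (0, 0), X = (1, 0), W = (0, 1), R = (-2, 2); any affine frame gives the same invariant.
1. D is the midpoint of WR ⇒ D = (-1, 3/2)
2. A lies on line WM with WA:AM = -1:2 ⇒ A = (0, 2)
3. T is where the line through X parallel to AD meets line MR ⇒ T = (1/3, -1/3)
T = M + t·(R−M) with t = -1/6, so MT:TR = t:(1−t) = -1/6:7/6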